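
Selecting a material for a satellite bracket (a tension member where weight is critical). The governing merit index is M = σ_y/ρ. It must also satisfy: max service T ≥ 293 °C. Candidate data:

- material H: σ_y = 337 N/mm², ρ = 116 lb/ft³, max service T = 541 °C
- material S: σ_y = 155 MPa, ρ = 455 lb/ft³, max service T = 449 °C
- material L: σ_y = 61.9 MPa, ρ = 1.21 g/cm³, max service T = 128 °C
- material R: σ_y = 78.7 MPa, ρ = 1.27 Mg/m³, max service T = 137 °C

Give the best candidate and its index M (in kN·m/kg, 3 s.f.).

Screen on constraints: max service T ≥ 293 °C. Survivors: material H, material S.
Convert each candidate to consistent units, then evaluate M:
  material H: σ_y = 337.0 MPa, ρ = 1858 kg/m³
  material S: σ_y = 155.0 MPa, ρ = 7288 kg/m³
  material H: M = 181 kN·m/kg
  material S: M = 21.3 kN·m/kg
Material H has the largest M.

material H, M = 181 kN·m/kg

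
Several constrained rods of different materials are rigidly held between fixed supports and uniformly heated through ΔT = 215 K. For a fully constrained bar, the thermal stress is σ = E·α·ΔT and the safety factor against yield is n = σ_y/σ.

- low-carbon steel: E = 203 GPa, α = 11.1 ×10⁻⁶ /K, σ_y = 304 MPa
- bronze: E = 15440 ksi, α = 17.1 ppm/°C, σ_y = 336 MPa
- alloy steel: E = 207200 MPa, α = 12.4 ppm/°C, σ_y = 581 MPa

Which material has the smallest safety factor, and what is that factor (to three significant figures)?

low-carbon steel, n = 0.628

With everything in SI (GPa, ×10⁻⁶/K, MPa):
  low-carbon steel: E = 203.0, α = 11.1, σ_y = 304.0 → σ = 484 MPa, n = 0.628
  bronze: E = 106.5, α = 17.1, σ_y = 336.0 → σ = 391 MPa, n = 0.858
  alloy steel: E = 207.2, α = 12.4, σ_y = 581.0 → σ = 552 MPa, n = 1.05
Smallest n: low-carbon steel with n = 0.628.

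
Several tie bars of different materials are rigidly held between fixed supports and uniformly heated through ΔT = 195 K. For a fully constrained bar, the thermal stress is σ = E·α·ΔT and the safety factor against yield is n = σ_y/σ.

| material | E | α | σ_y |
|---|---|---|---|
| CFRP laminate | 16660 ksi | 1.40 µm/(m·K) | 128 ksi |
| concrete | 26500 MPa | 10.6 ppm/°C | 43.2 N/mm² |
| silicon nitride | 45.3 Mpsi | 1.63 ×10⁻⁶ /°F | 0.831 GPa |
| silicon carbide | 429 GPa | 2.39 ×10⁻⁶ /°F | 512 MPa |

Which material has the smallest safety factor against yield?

concrete

In consistent units (E in GPa, α in ×10⁻⁶/K, σ_y in MPa):
  CFRP laminate: E = 114.9, α = 1.40, σ_y = 882.5 → σ = 31.4 MPa, n = 28.1
  concrete: E = 26.50, α = 10.6, σ_y = 43.20 → σ = 54.8 MPa, n = 0.789
  silicon nitride: E = 312.3, α = 2.93, σ_y = 831.0 → σ = 179 MPa, n = 4.65
  silicon carbide: E = 429.0, α = 4.30, σ_y = 512.0 → σ = 360 MPa, n = 1.42
The minimum is concrete at n = 0.789.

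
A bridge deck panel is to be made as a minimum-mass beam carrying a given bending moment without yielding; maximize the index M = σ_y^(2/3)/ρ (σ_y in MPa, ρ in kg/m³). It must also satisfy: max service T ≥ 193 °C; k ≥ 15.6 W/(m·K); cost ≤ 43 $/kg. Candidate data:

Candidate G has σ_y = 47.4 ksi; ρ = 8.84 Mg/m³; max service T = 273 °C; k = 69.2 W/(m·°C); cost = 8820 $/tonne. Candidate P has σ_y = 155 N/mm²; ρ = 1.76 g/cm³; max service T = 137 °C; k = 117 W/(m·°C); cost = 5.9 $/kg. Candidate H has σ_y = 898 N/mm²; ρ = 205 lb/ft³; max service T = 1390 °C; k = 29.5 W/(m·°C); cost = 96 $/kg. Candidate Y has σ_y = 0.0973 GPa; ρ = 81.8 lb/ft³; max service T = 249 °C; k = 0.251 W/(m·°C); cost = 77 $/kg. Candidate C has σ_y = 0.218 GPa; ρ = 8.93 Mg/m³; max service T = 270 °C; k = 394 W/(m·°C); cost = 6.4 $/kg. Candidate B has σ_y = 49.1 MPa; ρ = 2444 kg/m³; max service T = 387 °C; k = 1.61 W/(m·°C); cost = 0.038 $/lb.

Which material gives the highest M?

candidate G

Screen on constraints: max service T ≥ 193 °C; k ≥ 15.6 W/(m·K); cost ≤ 43 $/kg. Survivors: candidate G, candidate C.
Normalizing units and computing the index:
  candidate G: σ_y = 326.8 MPa, ρ = 8840 kg/m³
  candidate C: σ_y = 218.0 MPa, ρ = 8930 kg/m³
  candidate G: M = 5.37×10⁻³
  candidate C: M = 4.06×10⁻³
Highest index: candidate G.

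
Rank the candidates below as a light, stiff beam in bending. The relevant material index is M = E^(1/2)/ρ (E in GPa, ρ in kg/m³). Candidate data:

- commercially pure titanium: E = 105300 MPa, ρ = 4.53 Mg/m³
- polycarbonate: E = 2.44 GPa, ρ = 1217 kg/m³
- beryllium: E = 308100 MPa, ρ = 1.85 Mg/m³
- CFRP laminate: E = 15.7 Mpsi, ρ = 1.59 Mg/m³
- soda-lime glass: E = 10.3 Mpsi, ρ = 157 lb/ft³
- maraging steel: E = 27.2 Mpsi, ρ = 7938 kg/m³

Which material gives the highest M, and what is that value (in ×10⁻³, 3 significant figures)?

In SI units:
  commercially pure titanium: E = 105.3 GPa, ρ = 4530 kg/m³
  polycarbonate: E = 2.440 GPa, ρ = 1217 kg/m³
  beryllium: E = 308.1 GPa, ρ = 1850 kg/m³
  CFRP laminate: E = 108.2 GPa, ρ = 1590 kg/m³
  soda-lime glass: E = 71.02 GPa, ρ = 2515 kg/m³
  maraging steel: E = 187.5 GPa, ρ = 7938 kg/m³
  beryllium: M = 9.49×10⁻³
  CFRP laminate: M = 6.54×10⁻³
  soda-lime glass: M = 3.35×10⁻³
  commercially pure titanium: M = 2.27×10⁻³
  maraging steel: M = 1.73×10⁻³
  polycarbonate: M = 1.28×10⁻³
Beryllium ranks first.

beryllium, M = 9.49×10⁻³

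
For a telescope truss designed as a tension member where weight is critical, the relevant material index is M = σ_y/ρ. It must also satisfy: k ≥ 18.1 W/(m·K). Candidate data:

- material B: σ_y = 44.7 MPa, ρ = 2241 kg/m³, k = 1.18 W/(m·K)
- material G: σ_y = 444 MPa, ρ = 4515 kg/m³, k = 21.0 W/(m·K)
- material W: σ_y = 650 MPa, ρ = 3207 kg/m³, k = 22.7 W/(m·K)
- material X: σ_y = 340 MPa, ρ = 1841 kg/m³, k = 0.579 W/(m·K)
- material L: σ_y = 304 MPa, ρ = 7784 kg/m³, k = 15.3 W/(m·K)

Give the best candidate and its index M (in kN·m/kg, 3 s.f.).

material W, M = 203 kN·m/kg

Screen on constraints: k ≥ 18.1 W/(m·K). Survivors: material G, material W.
Per-candidate index values:
  material W: M = 203 kN·m/kg
  material G: M = 98.3 kN·m/kg
The maximum is for material W.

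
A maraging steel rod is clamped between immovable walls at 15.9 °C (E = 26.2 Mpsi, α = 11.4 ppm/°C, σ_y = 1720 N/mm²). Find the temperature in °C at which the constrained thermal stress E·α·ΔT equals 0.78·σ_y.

667 °C

E = 26.2 Mpsi = 180.6 GPa.
σ_y = 1720 N/mm² = 1720 MPa.
E·α·ΔT = 1342 MPa ⇒ ΔT = 1342 / (180.6×10³ × 11.4×10⁻⁶) = 651.5 K.
T = 15.9 + 651.5 = 667.4 °C.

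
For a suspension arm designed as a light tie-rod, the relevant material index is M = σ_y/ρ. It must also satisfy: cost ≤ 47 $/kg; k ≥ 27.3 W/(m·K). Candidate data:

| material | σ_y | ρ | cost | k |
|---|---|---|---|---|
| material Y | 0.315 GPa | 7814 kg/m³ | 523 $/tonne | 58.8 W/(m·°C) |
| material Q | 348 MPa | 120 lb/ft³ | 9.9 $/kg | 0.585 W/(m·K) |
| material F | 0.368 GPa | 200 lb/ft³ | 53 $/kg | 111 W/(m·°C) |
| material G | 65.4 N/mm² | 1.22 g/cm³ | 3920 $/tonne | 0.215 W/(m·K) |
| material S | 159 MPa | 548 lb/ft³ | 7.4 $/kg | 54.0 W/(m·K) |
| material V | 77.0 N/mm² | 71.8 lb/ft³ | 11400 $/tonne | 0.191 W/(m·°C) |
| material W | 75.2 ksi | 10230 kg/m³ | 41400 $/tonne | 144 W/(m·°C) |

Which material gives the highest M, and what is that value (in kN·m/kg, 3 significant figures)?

Screen on constraints: cost ≤ 47 $/kg; k ≥ 27.3 W/(m·K). Survivors: material Y, material S, material W.
Normalizing units and computing the index:
  material Y: σ_y = 315.0 MPa, ρ = 7814 kg/m³
  material S: σ_y = 159.0 MPa, ρ = 8778 kg/m³
  material W: σ_y = 518.5 MPa, ρ = 10230 kg/m³
  material W: M = 50.7 kN·m/kg
  material Y: M = 40.3 kN·m/kg
  material S: M = 18.1 kN·m/kg
Highest index: material W.

material W, M = 50.7 kN·m/kg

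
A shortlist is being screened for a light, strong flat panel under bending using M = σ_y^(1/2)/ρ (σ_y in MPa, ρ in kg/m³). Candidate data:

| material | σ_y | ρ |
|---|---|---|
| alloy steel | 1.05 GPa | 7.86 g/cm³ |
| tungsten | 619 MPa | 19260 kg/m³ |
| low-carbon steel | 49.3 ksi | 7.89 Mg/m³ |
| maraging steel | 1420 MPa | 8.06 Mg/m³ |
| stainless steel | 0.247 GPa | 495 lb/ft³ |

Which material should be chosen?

maraging steel

Normalizing units and computing the index:
  alloy steel: σ_y = 1050 MPa, ρ = 7860 kg/m³
  tungsten: σ_y = 619.0 MPa, ρ = 19260 kg/m³
  low-carbon steel: σ_y = 339.9 MPa, ρ = 7890 kg/m³
  maraging steel: σ_y = 1420 MPa, ρ = 8060 kg/m³
  stainless steel: σ_y = 247.0 MPa, ρ = 7929 kg/m³
  maraging steel: M = 4.68×10⁻³
  alloy steel: M = 4.12×10⁻³
  low-carbon steel: M = 2.34×10⁻³
  stainless steel: M = 1.98×10⁻³
  tungsten: M = 1.29×10⁻³
Maraging steel ranks first.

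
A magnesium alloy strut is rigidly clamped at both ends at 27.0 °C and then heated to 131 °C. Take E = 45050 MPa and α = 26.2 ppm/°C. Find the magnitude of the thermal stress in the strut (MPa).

123 MPa

E = 45050 MPa = 45.05 GPa.
ΔT = 104.0 K. Constrained thermal stress σ = E·α·ΔT = 45.05×10³ MPa × 26.2×10⁻⁶ × 104.0 = 123 MPa (compressive).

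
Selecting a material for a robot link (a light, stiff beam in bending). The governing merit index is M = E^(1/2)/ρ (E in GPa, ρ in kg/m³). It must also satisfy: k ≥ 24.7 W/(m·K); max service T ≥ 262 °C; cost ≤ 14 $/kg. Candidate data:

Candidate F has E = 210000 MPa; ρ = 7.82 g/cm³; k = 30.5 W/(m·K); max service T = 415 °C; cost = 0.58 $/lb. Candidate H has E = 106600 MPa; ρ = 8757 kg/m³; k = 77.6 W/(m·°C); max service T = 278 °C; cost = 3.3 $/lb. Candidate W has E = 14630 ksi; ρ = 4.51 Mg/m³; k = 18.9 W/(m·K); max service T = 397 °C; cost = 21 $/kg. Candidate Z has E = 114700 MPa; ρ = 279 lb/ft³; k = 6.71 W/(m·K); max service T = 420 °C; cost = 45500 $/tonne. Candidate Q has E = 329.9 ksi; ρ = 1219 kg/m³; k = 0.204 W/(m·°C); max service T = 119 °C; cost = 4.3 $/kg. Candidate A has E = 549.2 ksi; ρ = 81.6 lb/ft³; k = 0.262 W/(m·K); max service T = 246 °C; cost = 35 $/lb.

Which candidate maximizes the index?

Screen on constraints: k ≥ 24.7 W/(m·K); max service T ≥ 262 °C; cost ≤ 14 $/kg. Survivors: candidate F, candidate H.
Normalizing units and computing the index:
  candidate F: E = 210.0 GPa, ρ = 7820 kg/m³
  candidate H: E = 106.6 GPa, ρ = 8757 kg/m³
  candidate F: M = 1.85×10⁻³
  candidate H: M = 1.18×10⁻³
Candidate F has the largest M.

candidate F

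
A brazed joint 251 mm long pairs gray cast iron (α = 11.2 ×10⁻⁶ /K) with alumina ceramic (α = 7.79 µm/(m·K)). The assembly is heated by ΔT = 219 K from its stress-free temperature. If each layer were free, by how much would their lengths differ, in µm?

Δα = |11.2 − 7.79|×10⁻⁶/K = 3.41×10⁻⁶/K.
ΔL_mismatch = Δα·L·ΔT = 3.41×10⁻⁶ × 251.0 mm × 219.0 K = 187 µm.

187 µm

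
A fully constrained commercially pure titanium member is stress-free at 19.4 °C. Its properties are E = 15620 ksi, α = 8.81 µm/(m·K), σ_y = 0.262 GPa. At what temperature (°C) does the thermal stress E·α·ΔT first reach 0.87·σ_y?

E = 15620 ksi = 107.7 GPa.
σ_y = 0.262 GPa = 262.0 MPa.
E·α·ΔT = 227.9 MPa ⇒ ΔT = 227.9 / (107.7×10³ × 8.81×10⁻⁶) = 240.2 K.
T = 19.4 + 240.2 = 259.6 °C.

260 °C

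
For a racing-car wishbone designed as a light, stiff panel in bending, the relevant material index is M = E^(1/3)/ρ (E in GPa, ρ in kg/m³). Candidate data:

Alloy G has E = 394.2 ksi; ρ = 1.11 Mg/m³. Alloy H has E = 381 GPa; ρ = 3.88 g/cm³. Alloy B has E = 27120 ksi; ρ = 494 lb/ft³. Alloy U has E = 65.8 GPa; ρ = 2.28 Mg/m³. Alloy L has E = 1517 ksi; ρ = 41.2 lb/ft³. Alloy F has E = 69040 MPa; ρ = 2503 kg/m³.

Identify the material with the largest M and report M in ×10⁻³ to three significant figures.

Normalizing units and computing the index:
  alloy G: E = 2.718 GPa, ρ = 1110 kg/m³
  alloy H: E = 381.0 GPa, ρ = 3880 kg/m³
  alloy B: E = 187.0 GPa, ρ = 7913 kg/m³
  alloy U: E = 65.80 GPa, ρ = 2280 kg/m³
  alloy L: E = 10.46 GPa, ρ = 660.0 kg/m³
  alloy F: E = 69.04 GPa, ρ = 2503 kg/m³
  alloy L: M = 3.31×10⁻³
  alloy H: M = 1.87×10⁻³
  alloy U: M = 1.77×10⁻³
  alloy F: M = 1.64×10⁻³
  alloy G: M = 1.26×10⁻³
  alloy B: M = 0.723×10⁻³
The maximum is for alloy L.

alloy L, M = 3.31×10⁻³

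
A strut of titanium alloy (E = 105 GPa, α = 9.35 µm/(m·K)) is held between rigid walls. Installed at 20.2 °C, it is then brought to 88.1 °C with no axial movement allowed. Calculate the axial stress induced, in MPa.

ΔT = 67.90 K. Constrained thermal stress σ = E·α·ΔT = 105.0×10³ MPa × 9.35×10⁻⁶ × 67.90 = 66.7 MPa (compressive).

66.7 MPa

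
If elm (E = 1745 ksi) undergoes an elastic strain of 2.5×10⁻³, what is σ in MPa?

E = 1745 ksi = 12.03 GPa.
σ = E·ε = 12030 MPa × 2.5×10⁻³ = 30.1 MPa.

30.1 MPa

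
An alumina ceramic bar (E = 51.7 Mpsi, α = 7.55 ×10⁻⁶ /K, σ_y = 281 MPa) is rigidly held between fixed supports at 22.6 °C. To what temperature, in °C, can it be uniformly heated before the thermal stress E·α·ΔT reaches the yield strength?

E = 51.7 Mpsi = 356.5 GPa.
E·α·ΔT = 281.0 MPa ⇒ ΔT = 281.0 / (356.5×10³ × 7.55×10⁻⁶) = 104.4 K.
T = 22.6 + 104.4 = 127.0 °C.

127 °C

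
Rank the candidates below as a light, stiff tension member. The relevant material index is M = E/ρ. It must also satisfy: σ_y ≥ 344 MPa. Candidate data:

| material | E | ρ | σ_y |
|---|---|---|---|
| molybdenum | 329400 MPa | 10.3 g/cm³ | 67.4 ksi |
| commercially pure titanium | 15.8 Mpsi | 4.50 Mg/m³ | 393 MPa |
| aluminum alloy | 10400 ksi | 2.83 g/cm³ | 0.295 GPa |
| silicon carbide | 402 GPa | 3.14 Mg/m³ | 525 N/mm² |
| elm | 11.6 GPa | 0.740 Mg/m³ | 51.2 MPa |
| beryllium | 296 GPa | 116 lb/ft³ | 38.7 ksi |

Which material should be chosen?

Screen on constraints: σ_y ≥ 344 MPa. Survivors: molybdenum, commercially pure titanium, silicon carbide.
Normalizing units and computing the index:
  molybdenum: E = 329.4 GPa, ρ = 10300 kg/m³
  commercially pure titanium: E = 108.9 GPa, ρ = 4500 kg/m³
  silicon carbide: E = 402.0 GPa, ρ = 3140 kg/m³
  silicon carbide: M = 128 MN·m/kg
  molybdenum: M = 32.0 MN·m/kg
  commercially pure titanium: M = 24.2 MN·m/kg
Silicon carbide has the largest M.

silicon carbide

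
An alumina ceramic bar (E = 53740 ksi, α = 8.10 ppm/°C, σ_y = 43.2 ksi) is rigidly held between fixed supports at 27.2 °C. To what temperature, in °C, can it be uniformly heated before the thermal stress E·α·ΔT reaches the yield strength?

E = 53740 ksi = 370.5 GPa.
σ_y = 43.2 ksi = 297.9 MPa.
E·α·ΔT = 297.9 MPa ⇒ ΔT = 297.9 / (370.5×10³ × 8.10×10⁻⁶) = 99.24 K.
T = 27.2 + 99.24 = 126.4 °C.

126 °C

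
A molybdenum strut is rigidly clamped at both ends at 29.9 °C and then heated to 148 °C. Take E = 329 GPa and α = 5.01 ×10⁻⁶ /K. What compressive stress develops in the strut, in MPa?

ΔT = 118.1 K. Constrained thermal stress σ = E·α·ΔT = 329.0×10³ MPa × 5.01×10⁻⁶ × 118.1 = 195 MPa (compressive).

195 MPa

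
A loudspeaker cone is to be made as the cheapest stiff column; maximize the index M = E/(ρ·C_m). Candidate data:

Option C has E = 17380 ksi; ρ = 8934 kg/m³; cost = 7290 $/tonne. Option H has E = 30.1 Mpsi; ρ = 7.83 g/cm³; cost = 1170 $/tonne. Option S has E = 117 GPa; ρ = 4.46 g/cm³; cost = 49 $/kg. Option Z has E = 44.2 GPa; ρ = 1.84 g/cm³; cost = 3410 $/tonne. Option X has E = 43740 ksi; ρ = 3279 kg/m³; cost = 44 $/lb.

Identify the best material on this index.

option H

After converting to SI:
  option C: E = 119.8 GPa, ρ = 8934 kg/m³, cost = 7.290 $/kg
  option H: E = 207.5 GPa, ρ = 7830 kg/m³, cost = 1.170 $/kg
  option S: E = 117.0 GPa, ρ = 4460 kg/m³, cost = 49.00 $/kg
  option Z: E = 44.20 GPa, ρ = 1840 kg/m³, cost = 3.410 $/kg
  option X: E = 301.6 GPa, ρ = 3279 kg/m³, cost = 97.00 $/kg
  option H: M = 22.7 MN·m per $
  option Z: M = 7.04 MN·m per $
  option C: M = 1.84 MN·m per $
  option X: M = 0.948 MN·m per $
  option S: M = 0.535 MN·m per $
Option H ranks first.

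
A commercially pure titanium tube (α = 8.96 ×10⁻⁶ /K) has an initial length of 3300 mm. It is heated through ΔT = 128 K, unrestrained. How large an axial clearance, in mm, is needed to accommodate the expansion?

ΔL = α·L₀·ΔT = 8.96×10⁻⁶ × 3300 mm × 128.0 K = 3.78 mm.

3.78 mm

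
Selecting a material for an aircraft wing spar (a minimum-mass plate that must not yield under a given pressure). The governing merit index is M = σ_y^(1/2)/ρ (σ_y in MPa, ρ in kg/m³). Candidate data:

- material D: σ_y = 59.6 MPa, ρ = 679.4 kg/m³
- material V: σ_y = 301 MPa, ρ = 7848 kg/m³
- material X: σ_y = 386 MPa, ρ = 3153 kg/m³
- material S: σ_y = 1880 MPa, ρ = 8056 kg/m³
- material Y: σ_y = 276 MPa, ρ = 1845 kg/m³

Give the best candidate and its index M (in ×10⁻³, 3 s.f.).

Computing M directly (units already consistent):
  material D: M = 11.4×10⁻³
  material Y: M = 9.00×10⁻³
  material X: M = 6.23×10⁻³
  material S: M = 5.38×10⁻³
  material V: M = 2.21×10⁻³
Material D has the largest M.

material D, M = 11.4×10⁻³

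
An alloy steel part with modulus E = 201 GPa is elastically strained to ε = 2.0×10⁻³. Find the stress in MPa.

σ = E·ε = 201000 MPa × 2.0×10⁻³ = 402 MPa.

402 MPa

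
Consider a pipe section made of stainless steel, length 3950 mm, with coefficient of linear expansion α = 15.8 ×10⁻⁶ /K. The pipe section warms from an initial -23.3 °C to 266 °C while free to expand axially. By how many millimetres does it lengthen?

ΔT = 266 − (-23.3) = 289.3 K.
ΔL = α·L₀·ΔT = 15.8×10⁻⁶ × 3950 mm × 289.3 K = 18.1 mm.

18.1 mm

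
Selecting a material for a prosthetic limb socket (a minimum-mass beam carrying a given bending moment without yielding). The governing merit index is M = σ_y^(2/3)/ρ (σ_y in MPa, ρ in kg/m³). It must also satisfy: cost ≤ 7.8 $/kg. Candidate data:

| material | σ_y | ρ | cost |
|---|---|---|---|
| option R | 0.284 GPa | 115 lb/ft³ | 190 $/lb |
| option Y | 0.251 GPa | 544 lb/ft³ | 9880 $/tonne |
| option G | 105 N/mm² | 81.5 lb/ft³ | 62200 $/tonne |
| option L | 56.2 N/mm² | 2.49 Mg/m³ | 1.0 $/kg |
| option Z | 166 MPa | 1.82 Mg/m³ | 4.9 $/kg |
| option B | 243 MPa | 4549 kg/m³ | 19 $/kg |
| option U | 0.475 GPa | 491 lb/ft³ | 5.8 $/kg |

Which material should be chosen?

Screen on constraints: cost ≤ 7.8 $/kg. Survivors: option L, option Z, option U.
After converting to SI:
  option L: σ_y = 56.20 MPa, ρ = 2490 kg/m³
  option Z: σ_y = 166.0 MPa, ρ = 1820 kg/m³
  option U: σ_y = 475.0 MPa, ρ = 7865 kg/m³
  option Z: M = 16.6×10⁻³
  option U: M = 7.74×10⁻³
  option L: M = 5.89×10⁻³
Option Z ranks first.

option Z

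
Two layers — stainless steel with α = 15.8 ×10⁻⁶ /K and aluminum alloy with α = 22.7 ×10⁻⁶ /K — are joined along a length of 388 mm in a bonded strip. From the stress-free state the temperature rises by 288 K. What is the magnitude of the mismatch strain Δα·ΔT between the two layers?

Δα = |15.8 − 22.7|×10⁻⁶/K = 6.90×10⁻⁶/K.
Mismatch strain = Δα·ΔT = 6.90×10⁻⁶ × 288.0 = 1.99×10⁻³.

1.99×10⁻³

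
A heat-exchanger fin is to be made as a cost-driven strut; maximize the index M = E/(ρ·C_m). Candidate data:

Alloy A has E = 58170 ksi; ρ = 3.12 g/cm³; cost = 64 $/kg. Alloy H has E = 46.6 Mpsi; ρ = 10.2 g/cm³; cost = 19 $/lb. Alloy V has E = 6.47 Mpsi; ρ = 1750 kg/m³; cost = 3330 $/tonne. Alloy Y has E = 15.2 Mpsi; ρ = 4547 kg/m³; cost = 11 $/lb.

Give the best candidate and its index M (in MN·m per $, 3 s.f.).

Convert each candidate to consistent units, then evaluate M:
  alloy A: E = 401.1 GPa, ρ = 3120 kg/m³, cost = 64.00 $/kg
  alloy H: E = 321.3 GPa, ρ = 10200 kg/m³, cost = 41.89 $/kg
  alloy V: E = 44.61 GPa, ρ = 1750 kg/m³, cost = 3.330 $/kg
  alloy Y: E = 104.8 GPa, ρ = 4547 kg/m³, cost = 24.25 $/kg
  alloy V: M = 7.65 MN·m per $
  alloy A: M = 2.01 MN·m per $
  alloy Y: M = 0.950 MN·m per $
  alloy H: M = 0.752 MN·m per $
The maximum is for alloy V.

alloy V, M = 7.65 MN·m per $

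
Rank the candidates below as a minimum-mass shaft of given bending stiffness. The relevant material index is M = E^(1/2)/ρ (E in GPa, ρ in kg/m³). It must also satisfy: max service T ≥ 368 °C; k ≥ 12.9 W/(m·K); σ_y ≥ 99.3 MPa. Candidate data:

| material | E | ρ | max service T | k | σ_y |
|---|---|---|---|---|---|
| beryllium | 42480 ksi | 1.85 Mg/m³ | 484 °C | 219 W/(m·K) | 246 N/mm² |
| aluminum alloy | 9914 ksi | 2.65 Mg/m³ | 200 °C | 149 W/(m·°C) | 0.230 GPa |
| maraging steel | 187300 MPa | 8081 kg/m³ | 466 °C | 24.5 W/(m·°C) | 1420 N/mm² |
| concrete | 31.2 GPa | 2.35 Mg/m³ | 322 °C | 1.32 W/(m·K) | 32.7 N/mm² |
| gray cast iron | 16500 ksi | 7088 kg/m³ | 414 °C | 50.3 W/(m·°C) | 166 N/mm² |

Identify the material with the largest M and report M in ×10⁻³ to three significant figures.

beryllium, M = 9.25×10⁻³

Screen on constraints: max service T ≥ 368 °C; k ≥ 12.9 W/(m·K); σ_y ≥ 99.3 MPa. Survivors: beryllium, maraging steel, gray cast iron.
Normalizing units and computing the index:
  beryllium: E = 292.9 GPa, ρ = 1850 kg/m³
  maraging steel: E = 187.3 GPa, ρ = 8081 kg/m³
  gray cast iron: E = 113.8 GPa, ρ = 7088 kg/m³
  beryllium: M = 9.25×10⁻³
  maraging steel: M = 1.69×10⁻³
  gray cast iron: M = 1.50×10⁻³
Beryllium has the largest M.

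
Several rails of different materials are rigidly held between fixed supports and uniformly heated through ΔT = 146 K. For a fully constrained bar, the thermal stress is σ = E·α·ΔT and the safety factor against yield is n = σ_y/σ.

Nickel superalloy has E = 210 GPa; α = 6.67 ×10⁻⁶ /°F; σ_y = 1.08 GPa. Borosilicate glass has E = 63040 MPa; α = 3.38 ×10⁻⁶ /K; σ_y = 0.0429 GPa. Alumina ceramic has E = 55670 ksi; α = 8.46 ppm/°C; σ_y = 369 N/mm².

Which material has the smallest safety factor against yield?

alumina ceramic

Per material, after unit conversion:
  nickel superalloy: E = 210.0, α = 12.0, σ_y = 1080 → σ = 368 MPa, n = 2.93
  borosilicate glass: E = 63.04, α = 3.38, σ_y = 42.90 → σ = 31.1 MPa, n = 1.38
  alumina ceramic: E = 383.8, α = 8.46, σ_y = 369.0 → σ = 474 MPa, n = 0.778
The minimum is alumina ceramic at n = 0.778.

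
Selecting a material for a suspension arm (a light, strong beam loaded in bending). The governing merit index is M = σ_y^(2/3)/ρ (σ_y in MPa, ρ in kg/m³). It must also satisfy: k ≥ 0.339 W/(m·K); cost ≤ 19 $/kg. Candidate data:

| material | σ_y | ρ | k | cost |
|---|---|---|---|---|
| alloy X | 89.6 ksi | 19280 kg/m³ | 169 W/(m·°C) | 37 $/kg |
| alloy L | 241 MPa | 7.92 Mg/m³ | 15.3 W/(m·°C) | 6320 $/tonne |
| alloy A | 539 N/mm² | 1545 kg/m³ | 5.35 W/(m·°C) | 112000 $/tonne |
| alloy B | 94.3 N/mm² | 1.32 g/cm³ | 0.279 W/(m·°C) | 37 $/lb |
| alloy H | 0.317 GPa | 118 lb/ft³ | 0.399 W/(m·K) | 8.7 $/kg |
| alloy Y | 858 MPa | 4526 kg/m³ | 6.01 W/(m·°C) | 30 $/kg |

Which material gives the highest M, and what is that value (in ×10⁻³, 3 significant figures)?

alloy H, M = 24.6×10⁻³

Screen on constraints: k ≥ 0.339 W/(m·K); cost ≤ 19 $/kg. Survivors: alloy L, alloy H.
After converting to SI:
  alloy L: σ_y = 241.0 MPa, ρ = 7920 kg/m³
  alloy H: σ_y = 317.0 MPa, ρ = 1890 kg/m³
  alloy H: M = 24.6×10⁻³
  alloy L: M = 4.89×10⁻³
The maximum is for alloy H.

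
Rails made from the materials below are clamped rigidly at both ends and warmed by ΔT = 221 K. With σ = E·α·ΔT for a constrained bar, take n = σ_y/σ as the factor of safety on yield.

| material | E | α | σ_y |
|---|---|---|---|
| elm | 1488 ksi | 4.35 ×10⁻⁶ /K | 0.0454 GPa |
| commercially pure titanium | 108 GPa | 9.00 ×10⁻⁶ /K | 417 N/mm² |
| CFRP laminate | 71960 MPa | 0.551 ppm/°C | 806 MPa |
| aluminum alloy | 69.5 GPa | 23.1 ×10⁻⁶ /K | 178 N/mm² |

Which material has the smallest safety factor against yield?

aluminum alloy

Per material, after unit conversion:
  elm: E = 10.26, α = 4.35, σ_y = 45.40 → σ = 9.86 MPa, n = 4.60
  commercially pure titanium: E = 108.0, α = 9.00, σ_y = 417.0 → σ = 215 MPa, n = 1.94
  CFRP laminate: E = 71.96, α = 0.551, σ_y = 806.0 → σ = 8.76 MPa, n = 92.0
  aluminum alloy: E = 69.50, α = 23.1, σ_y = 178.0 → σ = 355 MPa, n = 0.502
The minimum is aluminum alloy at n = 0.502.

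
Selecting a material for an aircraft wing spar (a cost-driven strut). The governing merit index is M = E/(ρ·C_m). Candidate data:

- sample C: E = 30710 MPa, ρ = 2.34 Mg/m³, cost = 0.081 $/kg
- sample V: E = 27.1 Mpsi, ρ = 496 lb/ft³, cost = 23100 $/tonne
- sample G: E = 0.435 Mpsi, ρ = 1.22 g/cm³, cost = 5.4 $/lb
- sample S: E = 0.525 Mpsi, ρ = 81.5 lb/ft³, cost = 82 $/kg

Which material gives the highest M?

sample C

In SI units:
  sample C: E = 30.71 GPa, ρ = 2340 kg/m³, cost = 0.08100 $/kg
  sample V: E = 186.8 GPa, ρ = 7945 kg/m³, cost = 23.10 $/kg
  sample G: E = 2.999 GPa, ρ = 1220 kg/m³, cost = 11.90 $/kg
  sample S: E = 3.620 GPa, ρ = 1306 kg/m³, cost = 82.00 $/kg
  sample C: M = 162 MN·m per $
  sample V: M = 1.02 MN·m per $
  sample G: M = 0.207 MN·m per $
  sample S: M = 0.0338 MN·m per $
The maximum is for sample C.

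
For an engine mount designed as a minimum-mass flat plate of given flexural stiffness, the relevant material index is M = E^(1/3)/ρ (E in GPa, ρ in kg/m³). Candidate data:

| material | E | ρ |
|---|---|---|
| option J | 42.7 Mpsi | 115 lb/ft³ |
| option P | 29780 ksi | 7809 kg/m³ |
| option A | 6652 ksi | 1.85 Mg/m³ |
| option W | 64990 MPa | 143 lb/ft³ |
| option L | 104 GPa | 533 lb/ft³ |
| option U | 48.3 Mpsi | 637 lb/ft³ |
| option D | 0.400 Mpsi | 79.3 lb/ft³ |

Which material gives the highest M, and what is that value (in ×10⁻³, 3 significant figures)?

Putting every candidate on a common basis:
  option J: E = 294.4 GPa, ρ = 1842 kg/m³
  option P: E = 205.3 GPa, ρ = 7809 kg/m³
  option A: E = 45.86 GPa, ρ = 1850 kg/m³
  option W: E = 64.99 GPa, ρ = 2291 kg/m³
  option L: E = 104.0 GPa, ρ = 8538 kg/m³
  option U: E = 333.0 GPa, ρ = 10200 kg/m³
  option D: E = 2.758 GPa, ρ = 1270 kg/m³
  option J: M = 3.61×10⁻³
  option A: M = 1.93×10⁻³
  option W: M = 1.76×10⁻³
  option D: M = 1.10×10⁻³
  option P: M = 0.755×10⁻³
  option U: M = 0.679×10⁻³
  option L: M = 0.551×10⁻³
Option J ranks first.

option J, M = 3.61×10⁻³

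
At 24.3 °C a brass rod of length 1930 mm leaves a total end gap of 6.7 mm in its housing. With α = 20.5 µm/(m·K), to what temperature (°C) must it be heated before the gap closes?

α·L₀·ΔT = 6.7 mm ⇒ ΔT = 6.7 / (20.5×10⁻⁶ × 1930.0) = 169.3 K.
T = 24.3 + 169.3 = 193.6 °C.

194 °C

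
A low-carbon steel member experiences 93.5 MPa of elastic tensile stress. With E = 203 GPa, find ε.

4.61×10⁻⁴

ε = σ/E = 93.5 / 203000 = 4.61×10⁻⁴.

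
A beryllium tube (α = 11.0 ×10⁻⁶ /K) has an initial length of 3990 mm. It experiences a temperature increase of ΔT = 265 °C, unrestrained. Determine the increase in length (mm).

ΔL = α·L₀·ΔT = 11.0×10⁻⁶ × 3990 mm × 265.0 K = 11.6 mm.

11.6 mm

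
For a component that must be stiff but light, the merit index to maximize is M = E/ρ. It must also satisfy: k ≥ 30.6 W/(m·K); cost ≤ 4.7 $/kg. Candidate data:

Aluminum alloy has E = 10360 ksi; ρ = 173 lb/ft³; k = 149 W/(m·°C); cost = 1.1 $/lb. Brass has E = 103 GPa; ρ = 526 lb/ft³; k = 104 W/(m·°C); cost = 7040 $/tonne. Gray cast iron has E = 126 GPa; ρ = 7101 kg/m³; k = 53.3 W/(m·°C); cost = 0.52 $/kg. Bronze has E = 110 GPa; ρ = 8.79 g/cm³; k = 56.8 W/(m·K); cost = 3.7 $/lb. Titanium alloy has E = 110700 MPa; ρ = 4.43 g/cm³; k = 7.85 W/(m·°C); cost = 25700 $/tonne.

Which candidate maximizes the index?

aluminum alloy

Screen on constraints: k ≥ 30.6 W/(m·K); cost ≤ 4.7 $/kg. Survivors: aluminum alloy, gray cast iron.
Putting every candidate on a common basis:
  aluminum alloy: E = 71.43 GPa, ρ = 2771 kg/m³
  gray cast iron: E = 126.0 GPa, ρ = 7101 kg/m³
  aluminum alloy: M = 25.8 MN·m/kg
  gray cast iron: M = 17.7 MN·m/kg
Aluminum alloy has the largest M.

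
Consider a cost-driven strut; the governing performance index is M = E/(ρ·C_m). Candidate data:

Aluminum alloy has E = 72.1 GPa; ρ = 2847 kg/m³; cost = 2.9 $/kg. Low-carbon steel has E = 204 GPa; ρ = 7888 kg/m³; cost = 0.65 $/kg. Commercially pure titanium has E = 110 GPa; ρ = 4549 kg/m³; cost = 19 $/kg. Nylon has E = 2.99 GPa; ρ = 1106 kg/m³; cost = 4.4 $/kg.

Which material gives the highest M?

Per-candidate index values:
  low-carbon steel: M = 39.8 MN·m per $
  aluminum alloy: M = 8.73 MN·m per $
  commercially pure titanium: M = 1.27 MN·m per $
  nylon: M = 0.614 MN·m per $
Low-carbon steel has the largest M.

low-carbon steel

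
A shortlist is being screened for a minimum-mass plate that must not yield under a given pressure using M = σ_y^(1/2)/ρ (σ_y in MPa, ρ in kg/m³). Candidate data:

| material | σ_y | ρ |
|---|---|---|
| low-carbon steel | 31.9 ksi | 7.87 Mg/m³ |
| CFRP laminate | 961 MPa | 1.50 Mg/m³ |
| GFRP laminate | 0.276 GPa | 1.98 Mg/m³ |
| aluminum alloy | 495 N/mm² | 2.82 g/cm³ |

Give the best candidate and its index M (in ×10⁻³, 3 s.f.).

After converting to SI:
  low-carbon steel: σ_y = 219.9 MPa, ρ = 7870 kg/m³
  CFRP laminate: σ_y = 961.0 MPa, ρ = 1500 kg/m³
  GFRP laminate: σ_y = 276.0 MPa, ρ = 1980 kg/m³
  aluminum alloy: σ_y = 495.0 MPa, ρ = 2820 kg/m³
  CFRP laminate: M = 20.7×10⁻³
  GFRP laminate: M = 8.39×10⁻³
  aluminum alloy: M = 7.89×10⁻³
  low-carbon steel: M = 1.88×10⁻³
CFRP laminate has the largest M.

CFRP laminate, M = 20.7×10⁻³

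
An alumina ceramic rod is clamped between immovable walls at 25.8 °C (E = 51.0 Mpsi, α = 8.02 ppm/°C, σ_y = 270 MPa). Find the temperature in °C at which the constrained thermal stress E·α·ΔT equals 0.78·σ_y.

100 °C

E = 51.0 Mpsi = 351.6 GPa.
E·α·ΔT = 210.6 MPa ⇒ ΔT = 210.6 / (351.6×10³ × 8.02×10⁻⁶) = 74.68 K.
T = 25.8 + 74.68 = 100.5 °C.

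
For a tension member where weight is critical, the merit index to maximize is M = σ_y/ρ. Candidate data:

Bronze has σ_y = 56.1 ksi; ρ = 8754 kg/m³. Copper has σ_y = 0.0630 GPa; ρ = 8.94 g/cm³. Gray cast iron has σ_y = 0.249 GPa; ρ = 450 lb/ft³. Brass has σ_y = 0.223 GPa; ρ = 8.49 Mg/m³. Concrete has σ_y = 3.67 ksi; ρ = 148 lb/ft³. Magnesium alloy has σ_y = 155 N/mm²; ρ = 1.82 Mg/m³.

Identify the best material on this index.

magnesium alloy

Convert each candidate to consistent units, then evaluate M:
  bronze: σ_y = 386.8 MPa, ρ = 8754 kg/m³
  copper: σ_y = 63.00 MPa, ρ = 8940 kg/m³
  gray cast iron: σ_y = 249.0 MPa, ρ = 7208 kg/m³
  brass: σ_y = 223.0 MPa, ρ = 8490 kg/m³
  concrete: σ_y = 25.30 MPa, ρ = 2371 kg/m³
  magnesium alloy: σ_y = 155.0 MPa, ρ = 1820 kg/m³
  magnesium alloy: M = 85.2 kN·m/kg
  bronze: M = 44.2 kN·m/kg
  gray cast iron: M = 34.5 kN·m/kg
  brass: M = 26.3 kN·m/kg
  concrete: M = 10.7 kN·m/kg
  copper: M = 7.05 kN·m/kg
The maximum is for magnesium alloy.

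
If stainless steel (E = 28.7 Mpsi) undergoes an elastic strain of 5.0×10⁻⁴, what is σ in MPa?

98.9 MPa

E = 28.7 Mpsi = 197.9 GPa.
σ = E·ε = 197900 MPa × 5.0×10⁻⁴ = 98.9 MPa.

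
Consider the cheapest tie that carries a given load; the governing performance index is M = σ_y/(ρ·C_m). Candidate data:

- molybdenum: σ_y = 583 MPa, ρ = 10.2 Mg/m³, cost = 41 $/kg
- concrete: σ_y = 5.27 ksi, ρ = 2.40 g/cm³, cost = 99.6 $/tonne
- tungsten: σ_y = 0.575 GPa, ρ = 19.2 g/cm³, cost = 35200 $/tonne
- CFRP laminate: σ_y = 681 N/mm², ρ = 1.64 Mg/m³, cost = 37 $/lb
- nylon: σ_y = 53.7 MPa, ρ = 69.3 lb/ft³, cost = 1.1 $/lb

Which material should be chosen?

concrete

Putting every candidate on a common basis:
  molybdenum: σ_y = 583.0 MPa, ρ = 10200 kg/m³, cost = 41.00 $/kg
  concrete: σ_y = 36.34 MPa, ρ = 2400 kg/m³, cost = 0.09960 $/kg
  tungsten: σ_y = 575.0 MPa, ρ = 19200 kg/m³, cost = 35.20 $/kg
  CFRP laminate: σ_y = 681.0 MPa, ρ = 1640 kg/m³, cost = 81.57 $/kg
  nylon: σ_y = 53.70 MPa, ρ = 1110 kg/m³, cost = 2.425 $/kg
  concrete: M = 152 kN·m per $
  nylon: M = 19.9 kN·m per $
  CFRP laminate: M = 5.09 kN·m per $
  molybdenum: M = 1.39 kN·m per $
  tungsten: M = 0.851 kN·m per $
Concrete has the largest M.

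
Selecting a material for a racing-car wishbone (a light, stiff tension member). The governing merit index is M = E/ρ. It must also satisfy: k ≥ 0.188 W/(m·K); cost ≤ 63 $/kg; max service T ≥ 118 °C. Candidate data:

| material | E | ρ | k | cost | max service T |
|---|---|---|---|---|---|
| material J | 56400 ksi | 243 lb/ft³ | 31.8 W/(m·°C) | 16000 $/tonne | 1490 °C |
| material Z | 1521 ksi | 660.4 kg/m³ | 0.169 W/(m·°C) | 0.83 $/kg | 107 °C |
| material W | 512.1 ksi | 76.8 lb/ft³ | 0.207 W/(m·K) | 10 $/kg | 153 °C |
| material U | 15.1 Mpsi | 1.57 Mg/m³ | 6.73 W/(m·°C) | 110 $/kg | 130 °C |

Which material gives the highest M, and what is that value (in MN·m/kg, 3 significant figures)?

material J, M = 99.9 MN·m/kg

Screen on constraints: k ≥ 0.188 W/(m·K); cost ≤ 63 $/kg; max service T ≥ 118 °C. Survivors: material J, material W.
In SI units:
  material J: E = 388.9 GPa, ρ = 3892 kg/m³
  material W: E = 3.531 GPa, ρ = 1230 kg/m³
  material J: M = 99.9 MN·m/kg
  material W: M = 2.87 MN·m/kg
Material J has the largest M.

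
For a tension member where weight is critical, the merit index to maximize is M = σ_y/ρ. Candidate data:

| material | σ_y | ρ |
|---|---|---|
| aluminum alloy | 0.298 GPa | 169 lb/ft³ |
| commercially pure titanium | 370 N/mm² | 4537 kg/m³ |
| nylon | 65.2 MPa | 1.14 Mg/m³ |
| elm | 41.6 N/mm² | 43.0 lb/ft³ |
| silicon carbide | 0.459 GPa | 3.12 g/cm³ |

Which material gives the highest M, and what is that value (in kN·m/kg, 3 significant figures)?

silicon carbide, M = 147 kN·m/kg

Normalizing units and computing the index:
  aluminum alloy: σ_y = 298.0 MPa, ρ = 2707 kg/m³
  commercially pure titanium: σ_y = 370.0 MPa, ρ = 4537 kg/m³
  nylon: σ_y = 65.20 MPa, ρ = 1140 kg/m³
  elm: σ_y = 41.60 MPa, ρ = 688.8 kg/m³
  silicon carbide: σ_y = 459.0 MPa, ρ = 3120 kg/m³
  silicon carbide: M = 147 kN·m/kg
  aluminum alloy: M = 110 kN·m/kg
  commercially pure titanium: M = 81.6 kN·m/kg
  elm: M = 60.4 kN·m/kg
  nylon: M = 57.2 kN·m/kg
Silicon carbide has the largest M.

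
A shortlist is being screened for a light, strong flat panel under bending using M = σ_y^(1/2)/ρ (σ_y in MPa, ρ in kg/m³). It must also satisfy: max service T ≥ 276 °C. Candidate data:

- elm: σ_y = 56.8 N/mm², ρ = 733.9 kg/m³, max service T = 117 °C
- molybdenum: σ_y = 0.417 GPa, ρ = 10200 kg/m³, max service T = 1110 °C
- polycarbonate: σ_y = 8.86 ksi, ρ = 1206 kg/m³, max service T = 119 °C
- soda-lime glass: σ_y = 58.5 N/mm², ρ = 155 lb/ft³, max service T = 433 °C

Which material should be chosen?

Screen on constraints: max service T ≥ 276 °C. Survivors: molybdenum, soda-lime glass.
Putting every candidate on a common basis:
  molybdenum: σ_y = 417.0 MPa, ρ = 10200 kg/m³
  soda-lime glass: σ_y = 58.50 MPa, ρ = 2483 kg/m³
  soda-lime glass: M = 3.08×10⁻³
  molybdenum: M = 2.00×10⁻³
Soda-lime glass has the largest M.

soda-lime glass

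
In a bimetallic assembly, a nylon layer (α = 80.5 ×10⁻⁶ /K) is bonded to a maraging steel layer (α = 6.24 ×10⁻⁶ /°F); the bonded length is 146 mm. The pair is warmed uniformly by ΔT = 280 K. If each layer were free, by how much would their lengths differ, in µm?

maraging steel: α = 6.24×10⁻⁶/°F × 9/5 = 11.2×10⁻⁶/K.
Δα = |80.5 − 11.2|×10⁻⁶/K = 69.3×10⁻⁶/K.
ΔL_mismatch = Δα·L·ΔT = 69.3×10⁻⁶ × 146.0 mm × 280.0 K = 2830 µm.

2830 µm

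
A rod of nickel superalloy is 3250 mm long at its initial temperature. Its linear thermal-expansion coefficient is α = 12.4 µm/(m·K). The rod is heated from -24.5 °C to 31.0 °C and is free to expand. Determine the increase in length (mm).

2.24 mm

ΔT = 31.0 − (-24.5) = 55.50 K.
ΔL = α·L₀·ΔT = 12.4×10⁻⁶ × 3250 mm × 55.50 K = 2.24 mm.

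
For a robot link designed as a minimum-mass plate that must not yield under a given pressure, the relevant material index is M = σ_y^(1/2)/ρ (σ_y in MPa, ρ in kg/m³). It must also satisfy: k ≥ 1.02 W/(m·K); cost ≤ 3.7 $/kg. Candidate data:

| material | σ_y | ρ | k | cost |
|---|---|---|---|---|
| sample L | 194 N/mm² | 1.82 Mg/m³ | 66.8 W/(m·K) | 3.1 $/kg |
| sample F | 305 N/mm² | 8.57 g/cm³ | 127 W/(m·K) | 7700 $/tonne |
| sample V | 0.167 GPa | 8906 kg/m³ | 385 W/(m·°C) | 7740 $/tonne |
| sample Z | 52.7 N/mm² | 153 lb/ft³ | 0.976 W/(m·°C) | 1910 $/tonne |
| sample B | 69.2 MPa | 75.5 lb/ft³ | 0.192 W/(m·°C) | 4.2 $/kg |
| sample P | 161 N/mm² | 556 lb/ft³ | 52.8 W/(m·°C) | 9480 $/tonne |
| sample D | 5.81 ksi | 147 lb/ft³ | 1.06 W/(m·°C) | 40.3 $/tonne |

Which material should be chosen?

sample L

Screen on constraints: k ≥ 1.02 W/(m·K); cost ≤ 3.7 $/kg. Survivors: sample L, sample D.
In SI units:
  sample L: σ_y = 194.0 MPa, ρ = 1820 kg/m³
  sample D: σ_y = 40.06 MPa, ρ = 2355 kg/m³
  sample L: M = 7.65×10⁻³
  sample D: M = 2.69×10⁻³
Highest index: sample L.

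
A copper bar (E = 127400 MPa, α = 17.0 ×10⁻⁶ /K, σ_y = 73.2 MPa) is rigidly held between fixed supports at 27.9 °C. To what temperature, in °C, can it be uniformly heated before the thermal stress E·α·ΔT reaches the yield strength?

61.7 °C

E = 127400 MPa = 127.4 GPa.
E·α·ΔT = 73.20 MPa ⇒ ΔT = 73.20 / (127.4×10³ × 17.0×10⁻⁶) = 33.80 K.
T = 27.9 + 33.80 = 61.70 °C.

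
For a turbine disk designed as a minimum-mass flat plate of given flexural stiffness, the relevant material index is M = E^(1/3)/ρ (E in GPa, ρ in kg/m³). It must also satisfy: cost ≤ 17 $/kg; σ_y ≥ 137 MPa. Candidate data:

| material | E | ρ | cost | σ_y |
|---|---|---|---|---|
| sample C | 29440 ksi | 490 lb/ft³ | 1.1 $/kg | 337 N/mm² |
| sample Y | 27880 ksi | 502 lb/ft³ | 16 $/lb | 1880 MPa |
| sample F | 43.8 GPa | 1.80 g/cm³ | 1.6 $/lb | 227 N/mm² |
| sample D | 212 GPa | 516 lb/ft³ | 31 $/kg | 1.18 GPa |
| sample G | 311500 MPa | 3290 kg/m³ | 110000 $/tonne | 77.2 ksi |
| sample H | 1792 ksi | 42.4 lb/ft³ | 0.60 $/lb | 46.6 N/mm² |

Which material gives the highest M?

Screen on constraints: cost ≤ 17 $/kg; σ_y ≥ 137 MPa. Survivors: sample C, sample F.
In SI units:
  sample C: E = 203.0 GPa, ρ = 7849 kg/m³
  sample F: E = 43.80 GPa, ρ = 1800 kg/m³
  sample F: M = 1.96×10⁻³
  sample C: M = 0.749×10⁻³
Sample F ranks first.

sample F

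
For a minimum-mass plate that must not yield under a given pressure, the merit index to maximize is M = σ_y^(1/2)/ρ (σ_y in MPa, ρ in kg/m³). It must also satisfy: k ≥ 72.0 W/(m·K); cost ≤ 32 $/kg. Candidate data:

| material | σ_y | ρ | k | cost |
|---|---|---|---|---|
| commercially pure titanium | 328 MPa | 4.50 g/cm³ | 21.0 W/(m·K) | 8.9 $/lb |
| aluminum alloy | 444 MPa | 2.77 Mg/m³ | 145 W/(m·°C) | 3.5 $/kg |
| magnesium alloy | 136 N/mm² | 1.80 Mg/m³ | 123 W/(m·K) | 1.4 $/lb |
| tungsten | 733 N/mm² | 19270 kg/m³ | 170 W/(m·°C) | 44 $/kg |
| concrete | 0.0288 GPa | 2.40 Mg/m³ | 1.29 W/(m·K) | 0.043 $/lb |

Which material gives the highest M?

aluminum alloy

Screen on constraints: k ≥ 72.0 W/(m·K); cost ≤ 32 $/kg. Survivors: aluminum alloy, magnesium alloy.
In SI units:
  aluminum alloy: σ_y = 444.0 MPa, ρ = 2770 kg/m³
  magnesium alloy: σ_y = 136.0 MPa, ρ = 1800 kg/m³
  aluminum alloy: M = 7.61×10⁻³
  magnesium alloy: M = 6.48×10⁻³
Aluminum alloy has the largest M.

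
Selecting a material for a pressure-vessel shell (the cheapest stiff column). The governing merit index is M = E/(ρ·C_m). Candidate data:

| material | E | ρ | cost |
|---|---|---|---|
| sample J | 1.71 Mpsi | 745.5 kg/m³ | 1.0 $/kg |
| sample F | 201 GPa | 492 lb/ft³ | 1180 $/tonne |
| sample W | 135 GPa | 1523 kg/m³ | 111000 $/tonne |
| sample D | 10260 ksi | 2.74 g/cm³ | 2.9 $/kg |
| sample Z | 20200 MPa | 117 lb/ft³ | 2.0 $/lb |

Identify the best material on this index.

Convert each candidate to consistent units, then evaluate M:
  sample J: E = 11.79 GPa, ρ = 745.5 kg/m³, cost = 1.000 $/kg
  sample F: E = 201.0 GPa, ρ = 7881 kg/m³, cost = 1.180 $/kg
  sample W: E = 135.0 GPa, ρ = 1523 kg/m³, cost = 111.0 $/kg
  sample D: E = 70.74 GPa, ρ = 2740 kg/m³, cost = 2.900 $/kg
  sample Z: E = 20.20 GPa, ρ = 1874 kg/m³, cost = 4.409 $/kg
  sample F: M = 21.6 MN·m per $
  sample J: M = 15.8 MN·m per $
  sample D: M = 8.90 MN·m per $
  sample Z: M = 2.44 MN·m per $
  sample W: M = 0.799 MN·m per $
Sample F has the largest M.

sample F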